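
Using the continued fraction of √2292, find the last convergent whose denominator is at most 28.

383/8

√2292 = [47; 1, 6, 1, 94, …] (period length 4).
Convergents:
  p_0/q_0 = 47/1
  p_1/q_1 = 48/1
  p_2/q_2 = 335/7
  p_3/q_3 = 383/8
  p_4/q_4 = 36337/759
q_3 = 8 ≤ 28 < 759 = q_4, so the answer is 383/8.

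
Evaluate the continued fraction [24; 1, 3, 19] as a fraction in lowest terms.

Using pₖ = aₖpₖ₋₁ + pₖ₋₂ and qₖ = aₖqₖ₋₁ + qₖ₋₂:
  k=0: a=24, p=24, q=1
  k=1: a=1, p=25, q=1
  k=2: a=3, p=99, q=4
  k=3: a=19, p=1906, q=77

1906/77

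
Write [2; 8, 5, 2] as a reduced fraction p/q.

Fold from the inside: start with 2/1.
  5 + 1/2 = 11/2
  8 + 2/11 = 90/11
  2 + 11/90 = 191/90

191/90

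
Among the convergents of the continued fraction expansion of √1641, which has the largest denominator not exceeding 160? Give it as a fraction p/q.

4375/108

√1641 = [40; 1, 1, 26, 1, 1, 80, …] (period length 6).
Convergents:
  p_0/q_0 = 40/1
  p_1/q_1 = 41/1
  p_2/q_2 = 81/2
  p_3/q_3 = 2147/53
  p_4/q_4 = 2228/55
  p_5/q_5 = 4375/108
  p_6/q_6 = 352228/8695
q_5 = 108 ≤ 160 < 8695 = q_6, so the answer is 4375/108.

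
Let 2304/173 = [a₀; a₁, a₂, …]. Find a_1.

3

2304 = 13·173 + 55   →  a_0 = 13
173 = 3·55 + 8   →  a_1 = 3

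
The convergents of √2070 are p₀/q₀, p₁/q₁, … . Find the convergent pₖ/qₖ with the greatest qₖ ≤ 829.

16561/364

√2070 = [45; 2, 90, …] (period length 2).
Convergents:
  p_0/q_0 = 45/1
  p_1/q_1 = 91/2
  p_2/q_2 = 8235/181
  p_3/q_3 = 16561/364
  p_4/q_4 = 1498725/32941
q_3 = 364 ≤ 829 < 32941 = q_4, so the answer is 16561/364.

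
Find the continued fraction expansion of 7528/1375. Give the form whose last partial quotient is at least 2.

7528 = 5·1375 + 653
1375 = 2·653 + 69
653 = 9·69 + 32
69 = 2·32 + 5
32 = 6·5 + 2
5 = 2·2 + 1
2 = 2·1 + 0  (stop)
So 7528/1375 = [5; 2, 9, 2, 6, 2, 2].

[5; 2, 9, 2, 6, 2, 2]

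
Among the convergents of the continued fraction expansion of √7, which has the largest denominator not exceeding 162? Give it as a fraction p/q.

127/48

√7 = [2; 1, 1, 1, 4, …] (period length 4).
Convergents:
  p_0/q_0 = 2/1
  p_1/q_1 = 3/1
  p_2/q_2 = 5/2
  p_3/q_3 = 8/3
  p_4/q_4 = 37/14
  p_5/q_5 = 45/17
  p_6/q_6 = 82/31
  p_7/q_7 = 127/48
  p_8/q_8 = 590/223
q_7 = 48 ≤ 162 < 223 = q_8, so the answer is 127/48.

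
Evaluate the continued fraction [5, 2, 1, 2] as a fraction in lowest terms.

43/8

Using pₖ = aₖpₖ₋₁ + pₖ₋₂ and qₖ = aₖqₖ₋₁ + qₖ₋₂:
  k=0: a=5, p=5, q=1
  k=1: a=2, p=11, q=2
  k=2: a=1, p=16, q=3
  k=3: a=2, p=43, q=8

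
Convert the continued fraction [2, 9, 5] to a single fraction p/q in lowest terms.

Using pₖ = aₖpₖ₋₁ + pₖ₋₂ and qₖ = aₖqₖ₋₁ + qₖ₋₂:
  k=0: a=2, p=2, q=1
  k=1: a=9, p=19, q=9
  k=2: a=5, p=97, q=46

97/46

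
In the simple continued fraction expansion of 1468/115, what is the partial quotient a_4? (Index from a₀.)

1468 = 12·115 + 88   →  a_0 = 12
115 = 1·88 + 27   →  a_1 = 1
88 = 3·27 + 7   →  a_2 = 3
27 = 3·7 + 6   →  a_3 = 3
7 = 1·6 + 1   →  a_4 = 1

1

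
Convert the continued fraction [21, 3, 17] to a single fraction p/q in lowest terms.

1109/52

Fold from the inside: start with 17/1.
  3 + 1/17 = 52/17
  21 + 17/52 = 1109/52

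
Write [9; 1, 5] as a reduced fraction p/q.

59/6

Fold from the inside: start with 5/1.
  1 + 1/5 = 6/5
  9 + 5/6 = 59/6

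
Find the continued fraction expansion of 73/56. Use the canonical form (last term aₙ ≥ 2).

[1; 3, 3, 2, 2]

73 = 1*56 + 17
56 = 3*17 + 5
17 = 3*5 + 2
5 = 2*2 + 1
2 = 2*1 + 0  (stop)
So 73/56 = [1; 3, 3, 2, 2].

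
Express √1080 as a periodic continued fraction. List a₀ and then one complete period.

[32; 1, 6, 3, 6, 1, 64]

a₀ = ⌊√1080⌋ = 32.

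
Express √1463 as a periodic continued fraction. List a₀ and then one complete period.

a₀ = ⌊√1463⌋ = 38.
With m₀=0, d₀=1 and mₖ₊₁ = dₖaₖ − mₖ, dₖ₊₁ = (n − mₖ₊₁²)/dₖ, aₖ₊₁ = ⌊(a₀+mₖ₊₁)/dₖ₊₁⌋:
  k=1: m=38, d=19, a=4
  k=2: m=38, d=1, a=76
d=1 and a=2a₀=76 at k=2, so the next step gives (m, d) = (38, 19) again — its k=1 value — and the period has length 2.

[38; 4, 76]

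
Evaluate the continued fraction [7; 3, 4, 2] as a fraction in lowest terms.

Fold from the inside: start with 2/1.
  4 + 1/2 = 9/2
  3 + 2/9 = 29/9
  7 + 9/29 = 212/29

212/29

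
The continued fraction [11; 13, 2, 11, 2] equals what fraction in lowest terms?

Fold from the inside: start with 2/1.
  11 + 1/2 = 23/2
  2 + 2/23 = 48/23
  13 + 23/48 = 647/48
  11 + 48/647 = 7165/647

7165/647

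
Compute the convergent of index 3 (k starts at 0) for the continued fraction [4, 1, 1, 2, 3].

23/5

Using pₖ = aₖpₖ₋₁ + pₖ₋₂, qₖ = aₖqₖ₋₁ + qₖ₋₂ (with p₋₁=1, p₋₂=0, q₋₁=0, q₋₂=1):
  k=0: a=4, p=4, q=1
  k=1: a=1, p=5, q=1
  k=2: a=1, p=9, q=2
  k=3: a=2, p=23, q=5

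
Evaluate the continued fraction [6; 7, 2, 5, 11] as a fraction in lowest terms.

Fold from the inside: start with 11/1.
  5 + 1/11 = 56/11
  2 + 11/56 = 123/56
  7 + 56/123 = 917/123
  6 + 123/917 = 5625/917

5625/917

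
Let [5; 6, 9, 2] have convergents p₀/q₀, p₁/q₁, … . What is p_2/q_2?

284/55

Using pₖ = aₖpₖ₋₁ + pₖ₋₂, qₖ = aₖqₖ₋₁ + qₖ₋₂ (with p₋₁=1, p₋₂=0, q₋₁=0, q₋₂=1):
  k=0: a=5, p=5, q=1
  k=1: a=6, p=31, q=6
  k=2: a=9, p=284, q=55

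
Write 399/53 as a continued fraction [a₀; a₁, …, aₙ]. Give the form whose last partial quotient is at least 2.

399 = 7·53 + 28
53 = 1·28 + 25
28 = 1·25 + 3
25 = 8·3 + 1
3 = 3·1 + 0  (stop)
So 399/53 = [7; 1, 1, 8, 3].

[7; 1, 1, 8, 3]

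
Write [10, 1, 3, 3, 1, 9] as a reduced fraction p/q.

Using pₖ = aₖpₖ₋₁ + pₖ₋₂ and qₖ = aₖqₖ₋₁ + qₖ₋₂:
  k=0: a=10, p=10, q=1
  k=1: a=1, p=11, q=1
  k=2: a=3, p=43, q=4
  k=3: a=3, p=140, q=13
  k=4: a=1, p=183, q=17
  k=5: a=9, p=1787, q=166

1787/166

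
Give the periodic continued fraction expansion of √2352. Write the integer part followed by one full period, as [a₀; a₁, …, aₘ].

[48; 2, 96]

a₀ = ⌊√2352⌋ = 48.
With m₀=0, d₀=1 and mₖ₊₁ = dₖaₖ − mₖ, dₖ₊₁ = (n − mₖ₊₁²)/dₖ, aₖ₊₁ = ⌊(a₀+mₖ₊₁)/dₖ₊₁⌋:
  k=1: m=48, d=48, a=2
  k=2: m=48, d=1, a=96
d=1 and a=2a₀=96 at k=2, so the next step gives (m, d) = (48, 48) again — its k=1 value — and the period has length 2.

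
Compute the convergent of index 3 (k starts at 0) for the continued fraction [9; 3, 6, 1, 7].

205/22

Using pₖ = aₖpₖ₋₁ + pₖ₋₂, qₖ = aₖqₖ₋₁ + qₖ₋₂ (with p₋₁=1, p₋₂=0, q₋₁=0, q₋₂=1):
  k=0: a=9, p=9, q=1
  k=1: a=3, p=28, q=3
  k=2: a=6, p=177, q=19
  k=3: a=1, p=205, q=22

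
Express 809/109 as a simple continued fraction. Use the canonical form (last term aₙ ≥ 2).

809 = 7·109 + 46
109 = 2·46 + 17
46 = 2·17 + 12
17 = 1·12 + 5
12 = 2·5 + 2
5 = 2·2 + 1
2 = 2·1 + 0  (stop)
So 809/109 = [7; 2, 2, 1, 2, 2, 2].

[7; 2, 2, 1, 2, 2, 2]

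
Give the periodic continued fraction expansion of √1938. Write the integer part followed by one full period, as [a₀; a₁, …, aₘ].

a₀ = ⌊√1938⌋ = 44.
With m₀=0, d₀=1 and mₖ₊₁ = dₖaₖ − mₖ, dₖ₊₁ = (n − mₖ₊₁²)/dₖ, aₖ₊₁ = ⌊(a₀+mₖ₊₁)/dₖ₊₁⌋:
  k=1: m=44, d=2, a=44
  k=2: m=44, d=1, a=88
d=1 and a=2a₀=88 at k=2, so the next step gives (m, d) = (44, 2) again — its k=1 value — and the period has length 2.

[44; 44, 88]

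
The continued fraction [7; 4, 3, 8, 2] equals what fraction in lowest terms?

1656/229

Using pₖ = aₖpₖ₋₁ + pₖ₋₂ and qₖ = aₖqₖ₋₁ + qₖ₋₂:
  k=0: a=7, p=7, q=1
  k=1: a=4, p=29, q=4
  k=2: a=3, p=94, q=13
  k=3: a=8, p=781, q=108
  k=4: a=2, p=1656, q=229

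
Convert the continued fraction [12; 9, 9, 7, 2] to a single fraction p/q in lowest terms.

15113/1248

Fold from the inside: start with 2/1.
  7 + 1/2 = 15/2
  9 + 2/15 = 137/15
  9 + 15/137 = 1248/137
  12 + 137/1248 = 15113/1248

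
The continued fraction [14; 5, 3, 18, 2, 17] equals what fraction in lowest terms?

Fold from the inside: start with 17/1.
  2 + 1/17 = 35/17
  18 + 17/35 = 647/35
  3 + 35/647 = 1976/647
  5 + 647/1976 = 10527/1976
  14 + 1976/10527 = 149354/10527

149354/10527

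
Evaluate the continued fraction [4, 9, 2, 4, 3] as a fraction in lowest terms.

Using pₖ = aₖpₖ₋₁ + pₖ₋₂ and qₖ = aₖqₖ₋₁ + qₖ₋₂:
  k=0: a=4, p=4, q=1
  k=1: a=9, p=37, q=9
  k=2: a=2, p=78, q=19
  k=3: a=4, p=349, q=85
  k=4: a=3, p=1125, q=274

1125/274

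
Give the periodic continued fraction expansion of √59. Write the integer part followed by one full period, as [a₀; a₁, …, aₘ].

a₀ = ⌊√59⌋ = 7.
With m₀=0, d₀=1 and mₖ₊₁ = dₖaₖ − mₖ, dₖ₊₁ = (n − mₖ₊₁²)/dₖ, aₖ₊₁ = ⌊(a₀+mₖ₊₁)/dₖ₊₁⌋:
  k=1: m=7, d=10, a=1
  k=2: m=3, d=5, a=2
  k=3: m=7, d=2, a=7
  k=4: m=7, d=5, a=2
  k=5: m=3, d=10, a=1
  k=6: m=7, d=1, a=14
d=1 and a=2a₀=14 at k=6, so the next step gives (m, d) = (7, 10) again — its k=1 value — and the period has length 6.

[7; 1, 2, 7, 2, 1, 14]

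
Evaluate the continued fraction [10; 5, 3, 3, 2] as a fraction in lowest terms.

1243/122

Using pₖ = aₖpₖ₋₁ + pₖ₋₂ and qₖ = aₖqₖ₋₁ + qₖ₋₂:
  k=0: a=10, p=10, q=1
  k=1: a=5, p=51, q=5
  k=2: a=3, p=163, q=16
  k=3: a=3, p=540, q=53
  k=4: a=2, p=1243, q=122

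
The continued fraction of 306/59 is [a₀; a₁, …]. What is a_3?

306 = 5·59 + 11   →  a_0 = 5
59 = 5·11 + 4   →  a_1 = 5
11 = 2·4 + 3   →  a_2 = 2
4 = 1·3 + 1   →  a_3 = 1

1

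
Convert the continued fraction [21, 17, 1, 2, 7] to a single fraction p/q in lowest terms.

Fold from the inside: start with 7/1.
  2 + 1/7 = 15/7
  1 + 7/15 = 22/15
  17 + 15/22 = 389/22
  21 + 22/389 = 8191/389

8191/389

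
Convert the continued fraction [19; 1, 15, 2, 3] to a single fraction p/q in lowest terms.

Using pₖ = aₖpₖ₋₁ + pₖ₋₂ and qₖ = aₖqₖ₋₁ + qₖ₋₂:
  k=0: a=19, p=19, q=1
  k=1: a=1, p=20, q=1
  k=2: a=15, p=319, q=16
  k=3: a=2, p=658, q=33
  k=4: a=3, p=2293, q=115

2293/115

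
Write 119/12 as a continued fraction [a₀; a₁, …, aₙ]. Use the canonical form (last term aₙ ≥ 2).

119 = 9*12 + 11
12 = 1*11 + 1
11 = 11*1 + 0  (stop)
So 119/12 = [9; 1, 11].

[9; 1, 11]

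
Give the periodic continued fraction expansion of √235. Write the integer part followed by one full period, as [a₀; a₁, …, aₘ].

a₀ = ⌊√235⌋ = 15.
With m₀=0, d₀=1 and mₖ₊₁ = dₖaₖ − mₖ, dₖ₊₁ = (n − mₖ₊₁²)/dₖ, aₖ₊₁ = ⌊(a₀+mₖ₊₁)/dₖ₊₁⌋:
  k=1: m=15, d=10, a=3
  k=2: m=15, d=1, a=30
d=1 and a=2a₀=30 at k=2, so the next step gives (m, d) = (15, 10) again — its k=1 value — and the period has length 2.

[15; 3, 30]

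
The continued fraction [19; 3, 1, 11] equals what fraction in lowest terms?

905/47

Using pₖ = aₖpₖ₋₁ + pₖ₋₂ and qₖ = aₖqₖ₋₁ + qₖ₋₂:
  k=0: a=19, p=19, q=1
  k=1: a=3, p=58, q=3
  k=2: a=1, p=77, q=4
  k=3: a=11, p=905, q=47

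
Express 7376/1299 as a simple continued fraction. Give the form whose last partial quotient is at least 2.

[5; 1, 2, 9, 3, 2, 6]

7376 = 5×1299 + 881
1299 = 1×881 + 418
881 = 2×418 + 45
418 = 9×45 + 13
45 = 3×13 + 6
13 = 2×6 + 1
6 = 6×1 + 0  (stop)
So 7376/1299 = [5; 1, 2, 9, 3, 2, 6].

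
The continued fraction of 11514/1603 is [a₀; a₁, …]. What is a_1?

11514 = 7·1603 + 293   →  a_0 = 7
1603 = 5·293 + 138   →  a_1 = 5

5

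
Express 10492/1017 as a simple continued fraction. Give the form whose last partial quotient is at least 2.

10492 = 10*1017 + 322
1017 = 3*322 + 51
322 = 6*51 + 16
51 = 3*16 + 3
16 = 5*3 + 1
3 = 3*1 + 0  (stop)
So 10492/1017 = [10; 3, 6, 3, 5, 3].

[10; 3, 6, 3, 5, 3]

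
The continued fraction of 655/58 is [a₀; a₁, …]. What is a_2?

655 = 11·58 + 17   →  a_0 = 11
58 = 3·17 + 7   →  a_1 = 3
17 = 2·7 + 3   →  a_2 = 2

2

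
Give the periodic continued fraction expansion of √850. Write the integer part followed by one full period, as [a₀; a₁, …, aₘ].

a₀ = ⌊√850⌋ = 29.
With m₀=0, d₀=1 and mₖ₊₁ = dₖaₖ − mₖ, dₖ₊₁ = (n − mₖ₊₁²)/dₖ, aₖ₊₁ = ⌊(a₀+mₖ₊₁)/dₖ₊₁⌋:
  k=1: m=29, d=9, a=6
  k=2: m=25, d=25, a=2
  k=3: m=25, d=9, a=6
  k=4: m=29, d=1, a=58
d=1 and a=2a₀=58 at k=4, so the next step gives (m, d) = (29, 9) again — its k=1 value — and the period has length 4.

[29; 6, 2, 6, 58]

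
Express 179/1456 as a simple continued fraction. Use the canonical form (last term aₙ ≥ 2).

179 = 0·1456 + 179
1456 = 8·179 + 24
179 = 7·24 + 11
24 = 2·11 + 2
11 = 5·2 + 1
2 = 2·1 + 0  (stop)
So 179/1456 = [0; 8, 7, 2, 5, 2].

[0; 8, 7, 2, 5, 2]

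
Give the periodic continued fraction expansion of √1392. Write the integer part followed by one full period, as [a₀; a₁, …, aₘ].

[37; 3, 4, 3, 74]

a₀ = ⌊√1392⌋ = 37.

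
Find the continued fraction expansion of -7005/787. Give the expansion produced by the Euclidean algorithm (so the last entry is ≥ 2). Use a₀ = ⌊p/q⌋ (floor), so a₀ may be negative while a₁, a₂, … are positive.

[-9; 10, 11, 7]

-7005 = -9*787 + 78
787 = 10*78 + 7
78 = 11*7 + 1
7 = 7*1 + 0  (stop)
So -7005/787 = [-9; 10, 11, 7].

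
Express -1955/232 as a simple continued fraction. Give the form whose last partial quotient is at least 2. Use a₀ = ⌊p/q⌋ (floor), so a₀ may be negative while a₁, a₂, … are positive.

[-9; 1, 1, 2, 1, 10, 3]

-1955 = -9×232 + 133
232 = 1×133 + 99
133 = 1×99 + 34
99 = 2×34 + 31
34 = 1×31 + 3
31 = 10×3 + 1
3 = 3×1 + 0  (stop)
So -1955/232 = [-9; 1, 1, 2, 1, 10, 3].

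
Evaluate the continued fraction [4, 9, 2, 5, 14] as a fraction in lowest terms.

6056/1475

Using pₖ = aₖpₖ₋₁ + pₖ₋₂ and qₖ = aₖqₖ₋₁ + qₖ₋₂:
  k=0: a=4, p=4, q=1
  k=1: a=9, p=37, q=9
  k=2: a=2, p=78, q=19
  k=3: a=5, p=427, q=104
  k=4: a=14, p=6056, q=1475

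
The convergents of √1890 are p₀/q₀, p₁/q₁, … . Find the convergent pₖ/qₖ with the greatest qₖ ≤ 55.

√1890 = [43; 2, 9, 6, 9, 2, 86, …] (period length 6).
Convergents:
  p_0/q_0 = 43/1
  p_1/q_1 = 87/2
  p_2/q_2 = 826/19
  p_3/q_3 = 5043/116
q_2 = 19 ≤ 55 < 116 = q_3, so the answer is 826/19.

826/19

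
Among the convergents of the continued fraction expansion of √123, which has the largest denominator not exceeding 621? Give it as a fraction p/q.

2695/243

√123 = [11; 11, 22, …] (period length 2).
Convergents:
  p_0/q_0 = 11/1
  p_1/q_1 = 122/11
  p_2/q_2 = 2695/243
  p_3/q_3 = 29767/2684
q_2 = 243 ≤ 621 < 2684 = q_3, so the answer is 2695/243.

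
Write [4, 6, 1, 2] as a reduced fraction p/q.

Using pₖ = aₖpₖ₋₁ + pₖ₋₂ and qₖ = aₖqₖ₋₁ + qₖ₋₂:
  k=0: a=4, p=4, q=1
  k=1: a=6, p=25, q=6
  k=2: a=1, p=29, q=7
  k=3: a=2, p=83, q=20

83/20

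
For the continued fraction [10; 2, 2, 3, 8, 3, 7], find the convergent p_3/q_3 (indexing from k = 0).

Using pₖ = aₖpₖ₋₁ + pₖ₋₂, qₖ = aₖqₖ₋₁ + qₖ₋₂ (with p₋₁=1, p₋₂=0, q₋₁=0, q₋₂=1):
  k=0: a=10, p=10, q=1
  k=1: a=2, p=21, q=2
  k=2: a=2, p=52, q=5
  k=3: a=3, p=177, q=17

177/17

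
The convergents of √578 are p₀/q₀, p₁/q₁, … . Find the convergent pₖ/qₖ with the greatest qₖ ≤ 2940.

27720/1153

√578 = [24; 24, 48, …] (period length 2).
Convergents:
  p_0/q_0 = 24/1
  p_1/q_1 = 577/24
  p_2/q_2 = 27720/1153
  p_3/q_3 = 665857/27696
q_2 = 1153 ≤ 2940 < 27696 = q_3, so the answer is 27720/1153.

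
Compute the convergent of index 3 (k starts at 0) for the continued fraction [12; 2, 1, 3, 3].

136/11

Using pₖ = aₖpₖ₋₁ + pₖ₋₂, qₖ = aₖqₖ₋₁ + qₖ₋₂ (with p₋₁=1, p₋₂=0, q₋₁=0, q₋₂=1):
  k=0: a=12, p=12, q=1
  k=1: a=2, p=25, q=2
  k=2: a=1, p=37, q=3
  k=3: a=3, p=136, q=11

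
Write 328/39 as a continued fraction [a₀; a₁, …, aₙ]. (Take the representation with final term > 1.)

328 = 8×39 + 16
39 = 2×16 + 7
16 = 2×7 + 2
7 = 3×2 + 1
2 = 2×1 + 0  (stop)
So 328/39 = [8; 2, 2, 3, 2].

[8; 2, 2, 3, 2]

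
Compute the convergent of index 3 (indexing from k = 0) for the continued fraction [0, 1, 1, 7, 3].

Using pₖ = aₖpₖ₋₁ + pₖ₋₂, qₖ = aₖqₖ₋₁ + qₖ₋₂ (with p₋₁=1, p₋₂=0, q₋₁=0, q₋₂=1):
  k=0: a=0, p=0, q=1
  k=1: a=1, p=1, q=1
  k=2: a=1, p=1, q=2
  k=3: a=7, p=8, q=15

8/15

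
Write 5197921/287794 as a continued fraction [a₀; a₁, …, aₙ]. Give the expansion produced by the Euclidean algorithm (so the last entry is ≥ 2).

5197921 = 18·287794 + 17629
287794 = 16·17629 + 5730
17629 = 3·5730 + 439
5730 = 13·439 + 23
439 = 19·23 + 2
23 = 11·2 + 1
2 = 2·1 + 0  (stop)
So 5197921/287794 = [18; 16, 3, 13, 19, 11, 2].

[18; 16, 3, 13, 19, 11, 2]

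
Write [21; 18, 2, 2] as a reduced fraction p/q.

1937/92

Fold from the inside: start with 2/1.
  2 + 1/2 = 5/2
  18 + 2/5 = 92/5
  21 + 5/92 = 1937/92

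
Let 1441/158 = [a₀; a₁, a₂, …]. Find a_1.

8

1441 = 9·158 + 19   →  a_0 = 9
158 = 8·19 + 6   →  a_1 = 8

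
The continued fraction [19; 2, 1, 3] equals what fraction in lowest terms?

213/11

Fold from the inside: start with 3/1.
  1 + 1/3 = 4/3
  2 + 3/4 = 11/4
  19 + 4/11 = 213/11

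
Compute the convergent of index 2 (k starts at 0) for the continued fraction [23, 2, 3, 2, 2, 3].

Using pₖ = aₖpₖ₋₁ + pₖ₋₂, qₖ = aₖqₖ₋₁ + qₖ₋₂ (with p₋₁=1, p₋₂=0, q₋₁=0, q₋₂=1):
  k=0: a=23, p=23, q=1
  k=1: a=2, p=47, q=2
  k=2: a=3, p=164, q=7

164/7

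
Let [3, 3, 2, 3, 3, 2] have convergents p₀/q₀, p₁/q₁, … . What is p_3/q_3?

79/24

Using pₖ = aₖpₖ₋₁ + pₖ₋₂, qₖ = aₖqₖ₋₁ + qₖ₋₂ (with p₋₁=1, p₋₂=0, q₋₁=0, q₋₂=1):
  k=0: a=3, p=3, q=1
  k=1: a=3, p=10, q=3
  k=2: a=2, p=23, q=7
  k=3: a=3, p=79, q=24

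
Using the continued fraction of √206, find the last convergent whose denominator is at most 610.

√206 = [14; 2, 1, 5, 14, 5, 1, 2, 28, …] (period length 8).
Convergents:
  p_0/q_0 = 14/1
  p_1/q_1 = 29/2
  p_2/q_2 = 43/3
  p_3/q_3 = 244/17
  p_4/q_4 = 3459/241
  p_5/q_5 = 17539/1222
q_4 = 241 ≤ 610 < 1222 = q_5, so the answer is 3459/241.

3459/241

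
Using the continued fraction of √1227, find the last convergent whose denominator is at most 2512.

85855/2451

√1227 = [35; 35, 70, …] (period length 2).
Convergents:
  p_0/q_0 = 35/1
  p_1/q_1 = 1226/35
  p_2/q_2 = 85855/2451
  p_3/q_3 = 3006151/85820
q_2 = 2451 ≤ 2512 < 85820 = q_3, so the answer is 85855/2451.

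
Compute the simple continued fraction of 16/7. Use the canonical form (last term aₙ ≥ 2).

16 = 2×7 + 2
7 = 3×2 + 1
2 = 2×1 + 0  (stop)
So 16/7 = [2; 3, 2].

[2; 3, 2]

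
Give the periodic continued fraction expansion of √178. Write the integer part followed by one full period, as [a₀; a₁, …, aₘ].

[13; 2, 1, 12, 1, 2, 26]

a₀ = ⌊√178⌋ = 13.
With m₀=0, d₀=1 and mₖ₊₁ = dₖaₖ − mₖ, dₖ₊₁ = (n − mₖ₊₁²)/dₖ, aₖ₊₁ = ⌊(a₀+mₖ₊₁)/dₖ₊₁⌋:
  k=1: m=13, d=9, a=2
  k=2: m=5, d=17, a=1
  k=3: m=12, d=2, a=12
  k=4: m=12, d=17, a=1
  k=5: m=5, d=9, a=2
  k=6: m=13, d=1, a=26
d=1 and a=2a₀=26 at k=6, so the next step gives (m, d) = (13, 9) again — its k=1 value — and the period has length 6.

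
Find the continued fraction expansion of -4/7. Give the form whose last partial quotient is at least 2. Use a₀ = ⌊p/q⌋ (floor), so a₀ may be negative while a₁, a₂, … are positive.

-4 = -1*7 + 3
7 = 2*3 + 1
3 = 3*1 + 0  (stop)
So -4/7 = [-1; 2, 3].

[-1; 2, 3]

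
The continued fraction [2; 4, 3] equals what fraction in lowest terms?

Fold from the inside: start with 3/1.
  4 + 1/3 = 13/3
  2 + 3/13 = 29/13

29/13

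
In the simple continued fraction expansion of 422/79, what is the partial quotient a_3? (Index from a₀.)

422 = 5·79 + 27   →  a_0 = 5
79 = 2·27 + 25   →  a_1 = 2
27 = 1·25 + 2   →  a_2 = 1
25 = 12·2 + 1   →  a_3 = 12

12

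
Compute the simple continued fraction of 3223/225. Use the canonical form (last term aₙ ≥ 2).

[14; 3, 12, 6]

3223 = 14*225 + 73
225 = 3*73 + 6
73 = 12*6 + 1
6 = 6*1 + 0  (stop)
So 3223/225 = [14; 3, 12, 6].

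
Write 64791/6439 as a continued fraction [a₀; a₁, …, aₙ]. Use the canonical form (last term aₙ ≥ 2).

64791 = 10×6439 + 401
6439 = 16×401 + 23
401 = 17×23 + 10
23 = 2×10 + 3
10 = 3×3 + 1
3 = 3×1 + 0  (stop)
So 64791/6439 = [10; 16, 17, 2, 3, 3].

[10; 16, 17, 2, 3, 3]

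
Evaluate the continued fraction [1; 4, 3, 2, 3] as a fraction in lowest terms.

127/103

Using pₖ = aₖpₖ₋₁ + pₖ₋₂ and qₖ = aₖqₖ₋₁ + qₖ₋₂:
  k=0: a=1, p=1, q=1
  k=1: a=4, p=5, q=4
  k=2: a=3, p=16, q=13
  k=3: a=2, p=37, q=30
  k=4: a=3, p=127, q=103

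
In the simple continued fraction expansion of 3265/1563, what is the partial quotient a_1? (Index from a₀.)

11

3265 = 2·1563 + 139   →  a_0 = 2
1563 = 11·139 + 34   →  a_1 = 11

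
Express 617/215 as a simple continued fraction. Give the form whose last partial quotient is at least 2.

[2; 1, 6, 1, 2, 9]

617 = 2*215 + 187
215 = 1*187 + 28
187 = 6*28 + 19
28 = 1*19 + 9
19 = 2*9 + 1
9 = 9*1 + 0  (stop)
So 617/215 = [2; 1, 6, 1, 2, 9].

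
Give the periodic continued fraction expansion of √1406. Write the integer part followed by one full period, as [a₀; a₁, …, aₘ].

[37; 2, 74]

a₀ = ⌊√1406⌋ = 37.
With m₀=0, d₀=1 and mₖ₊₁ = dₖaₖ − mₖ, dₖ₊₁ = (n − mₖ₊₁²)/dₖ, aₖ₊₁ = ⌊(a₀+mₖ₊₁)/dₖ₊₁⌋:
  k=1: m=37, d=37, a=2
  k=2: m=37, d=1, a=74
d=1 and a=2a₀=74 at k=2, so the next step gives (m, d) = (37, 37) again — its k=1 value — and the period has length 2.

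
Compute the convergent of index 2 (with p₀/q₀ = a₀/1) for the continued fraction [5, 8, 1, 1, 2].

46/9

Using pₖ = aₖpₖ₋₁ + pₖ₋₂, qₖ = aₖqₖ₋₁ + qₖ₋₂ (with p₋₁=1, p₋₂=0, q₋₁=0, q₋₂=1):
  k=0: a=5, p=5, q=1
  k=1: a=8, p=41, q=8
  k=2: a=1, p=46, q=9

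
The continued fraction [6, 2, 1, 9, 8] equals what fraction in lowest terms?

Using pₖ = aₖpₖ₋₁ + pₖ₋₂ and qₖ = aₖqₖ₋₁ + qₖ₋₂:
  k=0: a=6, p=6, q=1
  k=1: a=2, p=13, q=2
  k=2: a=1, p=19, q=3
  k=3: a=9, p=184, q=29
  k=4: a=8, p=1491, q=235

1491/235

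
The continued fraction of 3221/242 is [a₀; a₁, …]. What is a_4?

2

3221 = 13·242 + 75   →  a_0 = 13
242 = 3·75 + 17   →  a_1 = 3
75 = 4·17 + 7   →  a_2 = 4
17 = 2·7 + 3   →  a_3 = 2
7 = 2·3 + 1   →  a_4 = 2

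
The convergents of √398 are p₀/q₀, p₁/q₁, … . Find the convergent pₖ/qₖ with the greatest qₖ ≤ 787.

15541/779

√398 = [19; 1, 18, 1, 38, …] (period length 4).
Convergents:
  p_0/q_0 = 19/1
  p_1/q_1 = 20/1
  p_2/q_2 = 379/19
  p_3/q_3 = 399/20
  p_4/q_4 = 15541/779
  p_5/q_5 = 15940/799
q_4 = 779 ≤ 787 < 799 = q_5, so the answer is 15541/779.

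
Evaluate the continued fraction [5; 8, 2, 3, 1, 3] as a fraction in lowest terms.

1469/287

Fold from the inside: start with 3/1.
  1 + 1/3 = 4/3
  3 + 3/4 = 15/4
  2 + 4/15 = 34/15
  8 + 15/34 = 287/34
  5 + 34/287 = 1469/287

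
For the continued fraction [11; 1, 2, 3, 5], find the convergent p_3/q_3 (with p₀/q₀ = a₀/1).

Using pₖ = aₖpₖ₋₁ + pₖ₋₂, qₖ = aₖqₖ₋₁ + qₖ₋₂ (with p₋₁=1, p₋₂=0, q₋₁=0, q₋₂=1):
  k=0: a=11, p=11, q=1
  k=1: a=1, p=12, q=1
  k=2: a=2, p=35, q=3
  k=3: a=3, p=117, q=10

117/10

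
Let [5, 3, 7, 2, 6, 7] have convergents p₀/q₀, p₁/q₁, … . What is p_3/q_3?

250/47

Using pₖ = aₖpₖ₋₁ + pₖ₋₂, qₖ = aₖqₖ₋₁ + qₖ₋₂ (with p₋₁=1, p₋₂=0, q₋₁=0, q₋₂=1):
  k=0: a=5, p=5, q=1
  k=1: a=3, p=16, q=3
  k=2: a=7, p=117, q=22
  k=3: a=2, p=250, q=47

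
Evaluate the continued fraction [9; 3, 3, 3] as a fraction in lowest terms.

Using pₖ = aₖpₖ₋₁ + pₖ₋₂ and qₖ = aₖqₖ₋₁ + qₖ₋₂:
  k=0: a=9, p=9, q=1
  k=1: a=3, p=28, q=3
  k=2: a=3, p=93, q=10
  k=3: a=3, p=307, q=33

307/33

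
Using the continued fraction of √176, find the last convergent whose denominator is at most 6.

53/4

√176 = [13; 3, 1, 3, 26, …] (period length 4).
Convergents:
  p_0/q_0 = 13/1
  p_1/q_1 = 40/3
  p_2/q_2 = 53/4
  p_3/q_3 = 199/15
q_2 = 4 ≤ 6 < 15 = q_3, so the answer is 53/4.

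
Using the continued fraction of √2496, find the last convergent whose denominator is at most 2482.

√2496 = [49; 1, 23, 1, 98, …] (period length 4).
Convergents:
  p_0/q_0 = 49/1
  p_1/q_1 = 50/1
  p_2/q_2 = 1199/24
  p_3/q_3 = 1249/25
  p_4/q_4 = 123601/2474
  p_5/q_5 = 124850/2499
q_4 = 2474 ≤ 2482 < 2499 = q_5, so the answer is 123601/2474.

123601/2474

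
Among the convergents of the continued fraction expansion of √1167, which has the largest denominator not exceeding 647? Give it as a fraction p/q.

√1167 = [34; 6, 5, 11, 5, 6, 68, …] (period length 6).
Convergents:
  p_0/q_0 = 34/1
  p_1/q_1 = 205/6
  p_2/q_2 = 1059/31
  p_3/q_3 = 11854/347
  p_4/q_4 = 60329/1766
q_3 = 347 ≤ 647 < 1766 = q_4, so the answer is 11854/347.

11854/347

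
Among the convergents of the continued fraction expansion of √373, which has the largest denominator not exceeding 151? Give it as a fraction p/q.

√373 = [19; 3, 5, 5, 3, 38, …] (period length 5).
Convergents:
  p_0/q_0 = 19/1
  p_1/q_1 = 58/3
  p_2/q_2 = 309/16
  p_3/q_3 = 1603/83
  p_4/q_4 = 5118/265
q_3 = 83 ≤ 151 < 265 = q_4, so the answer is 1603/83.

1603/83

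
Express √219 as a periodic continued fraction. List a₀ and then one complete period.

a₀ = ⌊√219⌋ = 14.
With m₀=0, d₀=1 and mₖ₊₁ = dₖaₖ − mₖ, dₖ₊₁ = (n − mₖ₊₁²)/dₖ, aₖ₊₁ = ⌊(a₀+mₖ₊₁)/dₖ₊₁⌋:
  k=1: m=14, d=23, a=1
  k=2: m=9, d=6, a=3
  k=3: m=9, d=23, a=1
  k=4: m=14, d=1, a=28
d=1 and a=2a₀=28 at k=4, so the next step gives (m, d) = (14, 23) again — its k=1 value — and the period has length 4.

[14; 1, 3, 1, 28]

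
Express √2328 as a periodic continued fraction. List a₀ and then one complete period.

[48; 4, 96]

a₀ = ⌊√2328⌋ = 48.
With m₀=0, d₀=1 and mₖ₊₁ = dₖaₖ − mₖ, dₖ₊₁ = (n − mₖ₊₁²)/dₖ, aₖ₊₁ = ⌊(a₀+mₖ₊₁)/dₖ₊₁⌋:
  k=1: m=48, d=24, a=4
  k=2: m=48, d=1, a=96
d=1 and a=2a₀=96 at k=2, so the next step gives (m, d) = (48, 24) again — its k=1 value — and the period has length 2.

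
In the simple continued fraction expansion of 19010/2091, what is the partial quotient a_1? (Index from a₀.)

10

19010 = 9·2091 + 191   →  a_0 = 9
2091 = 10·191 + 181   →  a_1 = 10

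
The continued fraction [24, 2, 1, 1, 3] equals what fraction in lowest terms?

Fold from the inside: start with 3/1.
  1 + 1/3 = 4/3
  1 + 3/4 = 7/4
  2 + 4/7 = 18/7
  24 + 7/18 = 439/18

439/18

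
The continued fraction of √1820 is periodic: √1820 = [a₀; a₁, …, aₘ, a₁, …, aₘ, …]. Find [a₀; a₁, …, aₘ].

a₀ = ⌊√1820⌋ = 42.
With m₀=0, d₀=1 and mₖ₊₁ = dₖaₖ − mₖ, dₖ₊₁ = (n − mₖ₊₁²)/dₖ, aₖ₊₁ = ⌊(a₀+mₖ₊₁)/dₖ₊₁⌋:
  k=1: m=42, d=56, a=1
  k=2: m=14, d=29, a=1
  k=3: m=15, d=55, a=1
  k=4: m=40, d=4, a=20
  k=5: m=40, d=55, a=1
  k=6: m=15, d=29, a=1
  k=7: m=14, d=56, a=1
  k=8: m=42, d=1, a=84
d=1 and a=2a₀=84 at k=8, so the next step gives (m, d) = (42, 56) again — its k=1 value — and the period has length 8.

[42; 1, 1, 1, 20, 1, 1, 1, 84]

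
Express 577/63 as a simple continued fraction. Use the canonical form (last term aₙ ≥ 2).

[9; 6, 3, 3]

577 = 9·63 + 10
63 = 6·10 + 3
10 = 3·3 + 1
3 = 3·1 + 0  (stop)
So 577/63 = [9; 6, 3, 3].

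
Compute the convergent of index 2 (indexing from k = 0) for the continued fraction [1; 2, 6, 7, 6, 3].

19/13

Using pₖ = aₖpₖ₋₁ + pₖ₋₂, qₖ = aₖqₖ₋₁ + qₖ₋₂ (with p₋₁=1, p₋₂=0, q₋₁=0, q₋₂=1):
  k=0: a=1, p=1, q=1
  k=1: a=2, p=3, q=2
  k=2: a=6, p=19, q=13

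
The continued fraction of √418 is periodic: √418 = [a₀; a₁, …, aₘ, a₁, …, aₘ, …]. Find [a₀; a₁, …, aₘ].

a₀ = ⌊√418⌋ = 20.
With m₀=0, d₀=1 and mₖ₊₁ = dₖaₖ − mₖ, dₖ₊₁ = (n − mₖ₊₁²)/dₖ, aₖ₊₁ = ⌊(a₀+mₖ₊₁)/dₖ₊₁⌋:
  k=1: m=20, d=18, a=2
  k=2: m=16, d=9, a=4
  k=3: m=20, d=2, a=20
  k=4: m=20, d=9, a=4
  k=5: m=16, d=18, a=2
  k=6: m=20, d=1, a=40
d=1 and a=2a₀=40 at k=6, so the next step gives (m, d) = (20, 18) again — its k=1 value — and the period has length 6.

[20; 2, 4, 20, 4, 2, 40]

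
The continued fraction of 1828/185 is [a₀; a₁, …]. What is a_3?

2

1828 = 9·185 + 163   →  a_0 = 9
185 = 1·163 + 22   →  a_1 = 1
163 = 7·22 + 9   →  a_2 = 7
22 = 2·9 + 4   →  a_3 = 2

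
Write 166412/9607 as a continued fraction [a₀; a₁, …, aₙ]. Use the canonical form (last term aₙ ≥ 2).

166412 = 17×9607 + 3093
9607 = 3×3093 + 328
3093 = 9×328 + 141
328 = 2×141 + 46
141 = 3×46 + 3
46 = 15×3 + 1
3 = 3×1 + 0  (stop)
So 166412/9607 = [17; 3, 9, 2, 3, 15, 3].

[17; 3, 9, 2, 3, 15, 3]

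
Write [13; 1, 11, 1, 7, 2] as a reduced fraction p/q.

3049/219

Fold from the inside: start with 2/1.
  7 + 1/2 = 15/2
  1 + 2/15 = 17/15
  11 + 15/17 = 202/17
  1 + 17/202 = 219/202
  13 + 202/219 = 3049/219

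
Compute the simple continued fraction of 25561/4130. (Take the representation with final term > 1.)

25561 = 6·4130 + 781
4130 = 5·781 + 225
781 = 3·225 + 106
225 = 2·106 + 13
106 = 8·13 + 2
13 = 6·2 + 1
2 = 2·1 + 0  (stop)
So 25561/4130 = [6; 5, 3, 2, 8, 6, 2].

[6; 5, 3, 2, 8, 6, 2]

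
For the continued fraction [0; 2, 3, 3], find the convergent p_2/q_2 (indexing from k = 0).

Using pₖ = aₖpₖ₋₁ + pₖ₋₂, qₖ = aₖqₖ₋₁ + qₖ₋₂ (with p₋₁=1, p₋₂=0, q₋₁=0, q₋₂=1):
  k=0: a=0, p=0, q=1
  k=1: a=2, p=1, q=2
  k=2: a=3, p=3, q=7

3/7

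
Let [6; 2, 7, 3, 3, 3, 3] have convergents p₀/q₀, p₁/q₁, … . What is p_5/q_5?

3331/515

Using pₖ = aₖpₖ₋₁ + pₖ₋₂, qₖ = aₖqₖ₋₁ + qₖ₋₂ (with p₋₁=1, p₋₂=0, q₋₁=0, q₋₂=1):
  k=0: a=6, p=6, q=1
  k=1: a=2, p=13, q=2
  k=2: a=7, p=97, q=15
  k=3: a=3, p=304, q=47
  k=4: a=3, p=1009, q=156
  k=5: a=3, p=3331, q=515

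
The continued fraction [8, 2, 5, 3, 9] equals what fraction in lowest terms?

2757/326

Using pₖ = aₖpₖ₋₁ + pₖ₋₂ and qₖ = aₖqₖ₋₁ + qₖ₋₂:
  k=0: a=8, p=8, q=1
  k=1: a=2, p=17, q=2
  k=2: a=5, p=93, q=11
  k=3: a=3, p=296, q=35
  k=4: a=9, p=2757, q=326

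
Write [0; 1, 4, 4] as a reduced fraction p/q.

Using pₖ = aₖpₖ₋₁ + pₖ₋₂ and qₖ = aₖqₖ₋₁ + qₖ₋₂:
  k=0: a=0, p=0, q=1
  k=1: a=1, p=1, q=1
  k=2: a=4, p=4, q=5
  k=3: a=4, p=17, q=21

17/21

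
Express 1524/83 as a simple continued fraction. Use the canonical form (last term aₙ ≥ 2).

1524 = 18×83 + 30
83 = 2×30 + 23
30 = 1×23 + 7
23 = 3×7 + 2
7 = 3×2 + 1
2 = 2×1 + 0  (stop)
So 1524/83 = [18; 2, 1, 3, 3, 2].

[18; 2, 1, 3, 3, 2]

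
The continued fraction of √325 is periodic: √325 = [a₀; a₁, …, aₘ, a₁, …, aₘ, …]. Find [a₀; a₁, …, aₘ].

a₀ = ⌊√325⌋ = 18.
With m₀=0, d₀=1 and mₖ₊₁ = dₖaₖ − mₖ, dₖ₊₁ = (n − mₖ₊₁²)/dₖ, aₖ₊₁ = ⌊(a₀+mₖ₊₁)/dₖ₊₁⌋:
  k=1: m=18, d=1, a=36
d=1 and a=2a₀=36 at k=1, so the next step gives (m, d) = (18, 1) again — its k=1 value — and the period has length 1.

[18; 36]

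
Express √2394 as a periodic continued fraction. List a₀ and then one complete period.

a₀ = ⌊√2394⌋ = 48.
With m₀=0, d₀=1 and mₖ₊₁ = dₖaₖ − mₖ, dₖ₊₁ = (n − mₖ₊₁²)/dₖ, aₖ₊₁ = ⌊(a₀+mₖ₊₁)/dₖ₊₁⌋:
  k=1: m=48, d=90, a=1
  k=2: m=42, d=7, a=12
  k=3: m=42, d=90, a=1
  k=4: m=48, d=1, a=96
d=1 and a=2a₀=96 at k=4, so the next step gives (m, d) = (48, 90) again — its k=1 value — and the period has length 4.

[48; 1, 12, 1, 96]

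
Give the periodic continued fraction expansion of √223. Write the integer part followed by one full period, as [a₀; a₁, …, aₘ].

[14; 1, 13, 1, 28]

a₀ = ⌊√223⌋ = 14.
With m₀=0, d₀=1 and mₖ₊₁ = dₖaₖ − mₖ, dₖ₊₁ = (n − mₖ₊₁²)/dₖ, aₖ₊₁ = ⌊(a₀+mₖ₊₁)/dₖ₊₁⌋:
  k=1: m=14, d=27, a=1
  k=2: m=13, d=2, a=13
  k=3: m=13, d=27, a=1
  k=4: m=14, d=1, a=28
d=1 and a=2a₀=28 at k=4, so the next step gives (m, d) = (14, 27) again — its k=1 value — and the period has length 4.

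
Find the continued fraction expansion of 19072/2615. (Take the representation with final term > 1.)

19072 = 7·2615 + 767
2615 = 3·767 + 314
767 = 2·314 + 139
314 = 2·139 + 36
139 = 3·36 + 31
36 = 1·31 + 5
31 = 6·5 + 1
5 = 5·1 + 0  (stop)
So 19072/2615 = [7; 3, 2, 2, 3, 1, 6, 5].

[7; 3, 2, 2, 3, 1, 6, 5]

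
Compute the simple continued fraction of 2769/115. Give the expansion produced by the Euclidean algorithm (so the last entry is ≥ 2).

2769 = 24×115 + 9
115 = 12×9 + 7
9 = 1×7 + 2
7 = 3×2 + 1
2 = 2×1 + 0  (stop)
So 2769/115 = [24; 12, 1, 3, 2].

[24; 12, 1, 3, 2]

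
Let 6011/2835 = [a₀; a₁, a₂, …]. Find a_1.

8

6011 = 2·2835 + 341   →  a_0 = 2
2835 = 8·341 + 107   →  a_1 = 8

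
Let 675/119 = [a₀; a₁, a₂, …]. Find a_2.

2

675 = 5·119 + 80   →  a_0 = 5
119 = 1·80 + 39   →  a_1 = 1
80 = 2·39 + 2   →  a_2 = 2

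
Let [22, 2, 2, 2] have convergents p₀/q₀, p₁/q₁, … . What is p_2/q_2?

Using pₖ = aₖpₖ₋₁ + pₖ₋₂, qₖ = aₖqₖ₋₁ + qₖ₋₂ (with p₋₁=1, p₋₂=0, q₋₁=0, q₋₂=1):
  k=0: a=22, p=22, q=1
  k=1: a=2, p=45, q=2
  k=2: a=2, p=112, q=5

112/5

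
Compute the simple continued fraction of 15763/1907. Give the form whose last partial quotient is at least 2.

[8; 3, 1, 3, 5, 3, 1, 5]

15763 = 8·1907 + 507
1907 = 3·507 + 386
507 = 1·386 + 121
386 = 3·121 + 23
121 = 5·23 + 6
23 = 3·6 + 5
6 = 1·5 + 1
5 = 5·1 + 0  (stop)
So 15763/1907 = [8; 3, 1, 3, 5, 3, 1, 5].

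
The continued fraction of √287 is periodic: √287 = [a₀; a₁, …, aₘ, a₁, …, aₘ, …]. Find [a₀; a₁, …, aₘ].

[16; 1, 15, 1, 32]

a₀ = ⌊√287⌋ = 16.
With m₀=0, d₀=1 and mₖ₊₁ = dₖaₖ − mₖ, dₖ₊₁ = (n − mₖ₊₁²)/dₖ, aₖ₊₁ = ⌊(a₀+mₖ₊₁)/dₖ₊₁⌋:
  k=1: m=16, d=31, a=1
  k=2: m=15, d=2, a=15
  k=3: m=15, d=31, a=1
  k=4: m=16, d=1, a=32
d=1 and a=2a₀=32 at k=4, so the next step gives (m, d) = (16, 31) again — its k=1 value — and the period has length 4.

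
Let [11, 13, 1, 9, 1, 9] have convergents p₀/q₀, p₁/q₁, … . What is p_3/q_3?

Using pₖ = aₖpₖ₋₁ + pₖ₋₂, qₖ = aₖqₖ₋₁ + qₖ₋₂ (with p₋₁=1, p₋₂=0, q₋₁=0, q₋₂=1):
  k=0: a=11, p=11, q=1
  k=1: a=13, p=144, q=13
  k=2: a=1, p=155, q=14
  k=3: a=9, p=1539, q=139

1539/139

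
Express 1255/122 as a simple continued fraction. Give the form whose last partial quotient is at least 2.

[10; 3, 2, 17]

1255 = 10×122 + 35
122 = 3×35 + 17
35 = 2×17 + 1
17 = 17×1 + 0  (stop)
So 1255/122 = [10; 3, 2, 17].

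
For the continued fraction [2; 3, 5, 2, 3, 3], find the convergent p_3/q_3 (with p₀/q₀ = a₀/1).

81/35

Using pₖ = aₖpₖ₋₁ + pₖ₋₂, qₖ = aₖqₖ₋₁ + qₖ₋₂ (with p₋₁=1, p₋₂=0, q₋₁=0, q₋₂=1):
  k=0: a=2, p=2, q=1
  k=1: a=3, p=7, q=3
  k=2: a=5, p=37, q=16
  k=3: a=2, p=81, q=35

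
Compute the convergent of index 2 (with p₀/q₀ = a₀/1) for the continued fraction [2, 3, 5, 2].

37/16

Using pₖ = aₖpₖ₋₁ + pₖ₋₂, qₖ = aₖqₖ₋₁ + qₖ₋₂ (with p₋₁=1, p₋₂=0, q₋₁=0, q₋₂=1):
  k=0: a=2, p=2, q=1
  k=1: a=3, p=7, q=3
  k=2: a=5, p=37, q=16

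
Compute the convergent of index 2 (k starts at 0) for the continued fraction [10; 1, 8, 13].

98/9

Using pₖ = aₖpₖ₋₁ + pₖ₋₂, qₖ = aₖqₖ₋₁ + qₖ₋₂ (with p₋₁=1, p₋₂=0, q₋₁=0, q₋₂=1):
  k=0: a=10, p=10, q=1
  k=1: a=1, p=11, q=1
  k=2: a=8, p=98, q=9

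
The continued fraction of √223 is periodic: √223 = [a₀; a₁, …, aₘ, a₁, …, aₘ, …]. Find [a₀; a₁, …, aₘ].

a₀ = ⌊√223⌋ = 14.
With m₀=0, d₀=1 and mₖ₊₁ = dₖaₖ − mₖ, dₖ₊₁ = (n − mₖ₊₁²)/dₖ, aₖ₊₁ = ⌊(a₀+mₖ₊₁)/dₖ₊₁⌋:
  k=1: m=14, d=27, a=1
  k=2: m=13, d=2, a=13
  k=3: m=13, d=27, a=1
  k=4: m=14, d=1, a=28
d=1 and a=2a₀=28 at k=4, so the next step gives (m, d) = (14, 27) again — its k=1 value — and the period has length 4.

[14; 1, 13, 1, 28]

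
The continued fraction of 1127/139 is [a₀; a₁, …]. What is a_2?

3

1127 = 8·139 + 15   →  a_0 = 8
139 = 9·15 + 4   →  a_1 = 9
15 = 3·4 + 3   →  a_2 = 3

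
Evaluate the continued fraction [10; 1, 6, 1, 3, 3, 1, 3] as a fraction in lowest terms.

Using pₖ = aₖpₖ₋₁ + pₖ₋₂ and qₖ = aₖqₖ₋₁ + qₖ₋₂:
  k=0: a=10, p=10, q=1
  k=1: a=1, p=11, q=1
  k=2: a=6, p=76, q=7
  k=3: a=1, p=87, q=8
  k=4: a=3, p=337, q=31
  k=5: a=3, p=1098, q=101
  k=6: a=1, p=1435, q=132
  k=7: a=3, p=5403, q=497

5403/497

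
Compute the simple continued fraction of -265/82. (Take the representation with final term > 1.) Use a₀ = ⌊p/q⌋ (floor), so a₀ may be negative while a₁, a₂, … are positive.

[-4; 1, 3, 3, 6]

-265 = -4×82 + 63
82 = 1×63 + 19
63 = 3×19 + 6
19 = 3×6 + 1
6 = 6×1 + 0  (stop)
So -265/82 = [-4; 1, 3, 3, 6].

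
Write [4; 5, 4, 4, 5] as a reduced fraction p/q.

1953/466

Using pₖ = aₖpₖ₋₁ + pₖ₋₂ and qₖ = aₖqₖ₋₁ + qₖ₋₂:
  k=0: a=4, p=4, q=1
  k=1: a=5, p=21, q=5
  k=2: a=4, p=88, q=21
  k=3: a=4, p=373, q=89
  k=4: a=5, p=1953, q=466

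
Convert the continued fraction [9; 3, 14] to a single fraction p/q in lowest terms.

Fold from the inside: start with 14/1.
  3 + 1/14 = 43/14
  9 + 14/43 = 401/43

401/43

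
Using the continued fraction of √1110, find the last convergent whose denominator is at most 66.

√1110 = [33; 3, 6, 3, 66, …] (period length 4).
Convergents:
  p_0/q_0 = 33/1
  p_1/q_1 = 100/3
  p_2/q_2 = 633/19
  p_3/q_3 = 1999/60
  p_4/q_4 = 132567/3979
q_3 = 60 ≤ 66 < 3979 = q_4, so the answer is 1999/60.

1999/60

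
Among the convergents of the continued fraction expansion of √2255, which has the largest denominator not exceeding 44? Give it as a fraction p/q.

√2255 = [47; 2, 18, 2, 94, …] (period length 4).
Convergents:
  p_0/q_0 = 47/1
  p_1/q_1 = 95/2
  p_2/q_2 = 1757/37
  p_3/q_3 = 3609/76
q_2 = 37 ≤ 44 < 76 = q_3, so the answer is 1757/37.

1757/37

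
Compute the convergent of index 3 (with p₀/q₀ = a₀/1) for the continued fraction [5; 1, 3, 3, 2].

Using pₖ = aₖpₖ₋₁ + pₖ₋₂, qₖ = aₖqₖ₋₁ + qₖ₋₂ (with p₋₁=1, p₋₂=0, q₋₁=0, q₋₂=1):
  k=0: a=5, p=5, q=1
  k=1: a=1, p=6, q=1
  k=2: a=3, p=23, q=4
  k=3: a=3, p=75, q=13

75/13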